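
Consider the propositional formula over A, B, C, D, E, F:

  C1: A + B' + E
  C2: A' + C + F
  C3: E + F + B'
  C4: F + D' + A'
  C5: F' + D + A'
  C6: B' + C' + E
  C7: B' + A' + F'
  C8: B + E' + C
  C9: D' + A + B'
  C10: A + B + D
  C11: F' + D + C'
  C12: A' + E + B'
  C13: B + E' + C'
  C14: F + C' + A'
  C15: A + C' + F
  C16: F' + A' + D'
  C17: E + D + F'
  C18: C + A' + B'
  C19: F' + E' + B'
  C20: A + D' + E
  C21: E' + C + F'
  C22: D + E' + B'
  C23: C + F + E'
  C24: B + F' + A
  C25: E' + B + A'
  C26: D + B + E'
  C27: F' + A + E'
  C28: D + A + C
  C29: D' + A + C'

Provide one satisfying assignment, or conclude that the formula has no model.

Suppose A = 1.
Suppose C = 1.
From the singleton clause (F), F = 1.
From the singleton clause (D), D = 1.
Now (D') is unsatisfied and unit — conflict.
So C must be the other value — set C = 0.
From the singleton clause (F), F = 1.
From the singleton clause (D), D = 1.
Now (D') is unsatisfied and unit — conflict.
Both values of C lead to a conflict.
So A must be the other value — set A = 0.
Suppose B = 0.
From the singleton clause (D), D = 1.
From the singleton clause (E), E = 1.
From the singleton clause (C), C = 1.
Now (C') is unsatisfied and unit — conflict.
So B must be the other value — set B = 1.
From the singleton clause (E), E = 1.
From the singleton clause (D'), D = 0.
Now (D) is unsatisfied and unit — conflict.
Both values of B lead to a conflict.
Both values of A lead to a conflict.

UNSATISFIABLE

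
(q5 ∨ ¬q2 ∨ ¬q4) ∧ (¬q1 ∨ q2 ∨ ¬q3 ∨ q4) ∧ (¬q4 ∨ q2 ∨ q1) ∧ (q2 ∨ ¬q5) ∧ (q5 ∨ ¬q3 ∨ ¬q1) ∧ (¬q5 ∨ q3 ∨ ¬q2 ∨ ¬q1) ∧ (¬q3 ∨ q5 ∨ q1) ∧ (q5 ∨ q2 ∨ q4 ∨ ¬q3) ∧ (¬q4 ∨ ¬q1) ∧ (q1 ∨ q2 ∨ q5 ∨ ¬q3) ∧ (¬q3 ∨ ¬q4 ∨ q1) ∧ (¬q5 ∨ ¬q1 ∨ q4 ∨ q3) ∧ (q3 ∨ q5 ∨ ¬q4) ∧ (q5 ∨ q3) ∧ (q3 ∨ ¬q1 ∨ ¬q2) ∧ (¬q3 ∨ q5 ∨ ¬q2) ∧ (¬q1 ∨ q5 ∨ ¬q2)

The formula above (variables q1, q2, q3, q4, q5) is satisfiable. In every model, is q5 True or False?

Suppose q5 = False.
From the singleton clause (q3), q3 = True.
From the singleton clause (¬q1), q1 = False.
Now (q1) is unsatisfied and unit — conflict.
So every satisfying assignment has q5 = True.

True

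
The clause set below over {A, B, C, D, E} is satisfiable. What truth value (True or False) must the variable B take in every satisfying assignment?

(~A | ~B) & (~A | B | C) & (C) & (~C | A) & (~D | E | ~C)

Suppose B = 1.
Unit clause (~A) forces A = 0.
Unit clause (C) forces C = 1.
Now (~C) is unsatisfied and unit — conflict.
So every satisfying assignment has B = False.

False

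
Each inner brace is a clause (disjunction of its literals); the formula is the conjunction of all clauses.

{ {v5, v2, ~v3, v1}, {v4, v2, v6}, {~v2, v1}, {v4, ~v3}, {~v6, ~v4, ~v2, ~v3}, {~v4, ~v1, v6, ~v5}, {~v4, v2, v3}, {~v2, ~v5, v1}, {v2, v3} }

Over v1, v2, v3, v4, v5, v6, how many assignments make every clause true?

There are 2^6 = 64 truth assignments over (v1, v2, v3, v4, v5, v6).
Split on v5. With v5 = 1, the clauses containing v5 are satisfied and ~v5 drops from the rest; 6 of the 2^5 = 32 assignments to the other variables satisfy what remains.
With v5 = 0, by the same count on the reduced clause set, 7 assignments work.
Total: 6 + 7 = 13.

13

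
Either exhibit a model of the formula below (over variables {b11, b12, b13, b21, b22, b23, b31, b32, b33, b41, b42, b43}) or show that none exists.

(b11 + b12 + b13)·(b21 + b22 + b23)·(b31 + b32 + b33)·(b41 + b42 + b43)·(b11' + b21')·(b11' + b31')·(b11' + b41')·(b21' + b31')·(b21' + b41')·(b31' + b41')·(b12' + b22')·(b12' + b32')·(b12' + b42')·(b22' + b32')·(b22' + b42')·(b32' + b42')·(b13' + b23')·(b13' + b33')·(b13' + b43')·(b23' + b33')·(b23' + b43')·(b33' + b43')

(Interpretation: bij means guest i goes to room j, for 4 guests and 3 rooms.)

Branch on b11: set b11 = 0.
Branch on b12: set b12 = 1.
The clause (b22') is unit, so b22 = 0.
The clause (b32') is unit, so b32 = 0.
The clause (b42') is unit, so b42 = 0.
Branch on b21: set b21 = 1.
The clause (b31') is unit, so b31 = 0.
The clause (b33) is unit, so b33 = 1.
The clause (b41') is unit, so b41 = 0.
The clause (b43) is unit, so b43 = 1.
That conflicts with the unit clause (b43').
So b21 must be the other value — set b21 = 0.
The clause (b23) is unit, so b23 = 1.
The clause (b13') is unit, so b13 = 0.
The clause (b33') is unit, so b33 = 0.
The clause (b31) is unit, so b31 = 1.
The clause (b41') is unit, so b41 = 0.
The clause (b43) is unit, so b43 = 1.
That conflicts with the unit clause (b43').
Neither b21 = 1 nor b21 = 0 works.
So b12 must be the other value — set b12 = 0.
The clause (b13) is unit, so b13 = 1.
The clause (b23') is unit, so b23 = 0.
The clause (b33') is unit, so b33 = 0.
The clause (b43') is unit, so b43 = 0.
Branch on b21: set b21 = 1.
The clause (b31') is unit, so b31 = 0.
The clause (b32) is unit, so b32 = 1.
The clause (b41') is unit, so b41 = 0.
The clause (b42) is unit, so b42 = 1.
That conflicts with the unit clause (b42').
So b21 must be the other value — set b21 = 0.
The clause (b22) is unit, so b22 = 1.
The clause (b32') is unit, so b32 = 0.
The clause (b31) is unit, so b31 = 1.
The clause (b41') is unit, so b41 = 0.
The clause (b42) is unit, so b42 = 1.
That conflicts with the unit clause (b42').
Neither b21 = 1 nor b21 = 0 works.
Neither b12 = 1 nor b12 = 0 works.
So b11 must be the other value — set b11 = 1.
The clause (b21') is unit, so b21 = 0.
The clause (b31') is unit, so b31 = 0.
The clause (b41') is unit, so b41 = 0.
Branch on b22: set b22 = 1.
The clause (b12') is unit, so b12 = 0.
The clause (b32') is unit, so b32 = 0.
The clause (b33) is unit, so b33 = 1.
The clause (b42') is unit, so b42 = 0.
The clause (b43) is unit, so b43 = 1.
That conflicts with the unit clause (b43').
So b22 must be the other value — set b22 = 0.
The clause (b23) is unit, so b23 = 1.
The clause (b13') is unit, so b13 = 0.
The clause (b33') is unit, so b33 = 0.
The clause (b32) is unit, so b32 = 1.
The clause (b12') is unit, so b12 = 0.
The clause (b42') is unit, so b42 = 0.
The clause (b43) is unit, so b43 = 1.
That conflicts with the unit clause (b43').
Neither b22 = 1 nor b22 = 0 works.
Neither b11 = 1 nor b11 = 0 works.

UNSATISFIABLE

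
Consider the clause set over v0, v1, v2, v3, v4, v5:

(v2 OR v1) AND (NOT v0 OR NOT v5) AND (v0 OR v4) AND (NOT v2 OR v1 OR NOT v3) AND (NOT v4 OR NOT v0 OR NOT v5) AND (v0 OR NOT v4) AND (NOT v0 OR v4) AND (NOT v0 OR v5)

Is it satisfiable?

Case v2 = true:
Case v0 = false:
From the singleton clause (v4), v4 = true.
Now (NOT v4) is unsatisfied and unit — conflict.
Undo v0 and try v0 = true.
From the singleton clause (NOT v5), v5 = false.
Now (v5) is unsatisfied and unit — conflict.
Neither v0 = true nor v0 = false works.
Undo v2 and try v2 = false.
From the singleton clause (v1), v1 = true.
Case v0 = false:
From the singleton clause (v4), v4 = true.
Now (NOT v4) is unsatisfied and unit — conflict.
Undo v0 and try v0 = true.
From the singleton clause (NOT v5), v5 = false.
Now (v5) is unsatisfied and unit — conflict.
Neither v0 = true nor v0 = false works.
Neither v2 = true nor v2 = false works.
No assignment satisfies every clause.

No, unsatisfiable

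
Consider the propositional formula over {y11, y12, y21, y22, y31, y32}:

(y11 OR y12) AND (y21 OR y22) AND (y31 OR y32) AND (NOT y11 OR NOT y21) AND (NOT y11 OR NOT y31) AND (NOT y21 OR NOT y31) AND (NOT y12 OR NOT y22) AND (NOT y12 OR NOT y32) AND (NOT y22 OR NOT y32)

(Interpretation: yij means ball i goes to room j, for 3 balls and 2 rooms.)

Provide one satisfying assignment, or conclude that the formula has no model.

UNSATISFIABLE

Case y11 = true:
Unit clause (NOT y21) forces y21 = false.
Unit clause (y22) forces y22 = true.
Unit clause (NOT y31) forces y31 = false.
Unit clause (y32) forces y32 = true.
That conflicts with the unit clause (NOT y32).
That branch fails; take y11 = false instead.
Unit clause (y12) forces y12 = true.
Unit clause (NOT y22) forces y22 = false.
Unit clause (y21) forces y21 = true.
Unit clause (NOT y31) forces y31 = false.
Unit clause (y32) forces y32 = true.
That conflicts with the unit clause (NOT y32).
Both values of y11 lead to a conflict.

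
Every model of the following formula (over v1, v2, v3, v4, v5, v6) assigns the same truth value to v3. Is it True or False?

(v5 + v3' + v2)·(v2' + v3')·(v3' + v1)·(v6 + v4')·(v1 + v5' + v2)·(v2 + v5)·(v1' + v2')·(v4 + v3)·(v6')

Suppose v3 = 0.
Unit clause (v4) forces v4 = 1.
Unit clause (v6) forces v6 = 1.
Now (v6') is unsatisfied and unit — conflict.
So every satisfying assignment has v3 = True.

True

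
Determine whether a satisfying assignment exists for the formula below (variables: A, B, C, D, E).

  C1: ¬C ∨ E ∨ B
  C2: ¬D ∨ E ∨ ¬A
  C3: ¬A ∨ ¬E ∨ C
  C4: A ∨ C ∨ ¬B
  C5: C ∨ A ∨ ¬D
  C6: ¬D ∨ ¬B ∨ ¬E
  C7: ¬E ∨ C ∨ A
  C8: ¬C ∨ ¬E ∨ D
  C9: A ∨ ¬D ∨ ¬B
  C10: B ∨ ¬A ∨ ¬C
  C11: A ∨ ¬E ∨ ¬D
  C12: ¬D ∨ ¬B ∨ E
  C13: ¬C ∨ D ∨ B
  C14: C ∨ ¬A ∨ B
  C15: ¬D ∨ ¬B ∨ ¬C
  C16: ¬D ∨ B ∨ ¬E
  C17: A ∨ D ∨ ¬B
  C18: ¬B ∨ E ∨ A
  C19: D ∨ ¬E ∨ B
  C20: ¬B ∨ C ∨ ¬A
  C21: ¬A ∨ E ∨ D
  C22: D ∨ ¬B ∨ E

Yes, satisfiable

Suppose C = False.
Suppose A = False.
From the singleton clause (¬B), B = False.
From the singleton clause (¬D), D = False.
From the singleton clause (¬E), E = False.
Every clause now holds.
A satisfying assignment: A ↦ False,  B ↦ False,  C ↦ False,  D ↦ False,  E ↦ False.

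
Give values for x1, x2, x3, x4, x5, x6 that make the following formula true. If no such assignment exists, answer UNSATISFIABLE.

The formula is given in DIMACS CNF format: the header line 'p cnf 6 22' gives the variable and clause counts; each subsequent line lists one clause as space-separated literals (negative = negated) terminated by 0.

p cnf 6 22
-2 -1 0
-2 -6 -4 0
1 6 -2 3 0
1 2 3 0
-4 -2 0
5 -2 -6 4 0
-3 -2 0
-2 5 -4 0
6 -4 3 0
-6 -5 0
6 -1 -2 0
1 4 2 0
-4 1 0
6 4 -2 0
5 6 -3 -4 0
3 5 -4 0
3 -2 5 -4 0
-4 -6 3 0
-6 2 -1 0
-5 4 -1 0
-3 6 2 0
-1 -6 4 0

x1=True,  x2=False,  x3=False,  x4=False,  x5=False,  x6=False

Branch on x2: set x2 = False.
Branch on x1: set x1 = True.
From the singleton clause (¬x6), x6 = False.
From the singleton clause (¬x3), x3 = False.
From the singleton clause (¬x4), x4 = False.
From the singleton clause (¬x5), x5 = False.
All clauses are satisfied.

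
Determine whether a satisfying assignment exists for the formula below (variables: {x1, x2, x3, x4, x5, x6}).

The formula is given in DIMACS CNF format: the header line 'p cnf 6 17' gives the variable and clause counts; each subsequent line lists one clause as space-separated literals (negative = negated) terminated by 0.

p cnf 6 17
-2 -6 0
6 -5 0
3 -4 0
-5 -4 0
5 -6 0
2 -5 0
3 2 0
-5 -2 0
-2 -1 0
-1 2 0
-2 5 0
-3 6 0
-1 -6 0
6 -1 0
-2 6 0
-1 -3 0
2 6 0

Try x2 = False.
Unit clause (¬x5) forces x5 = False.
Unit clause (¬x6) forces x6 = False.
Now (x6) is unsatisfied and unit — conflict.
Undo x2 and try x2 = True.
Unit clause (¬x6) forces x6 = False.
Now (x6) is unsatisfied and unit — conflict.
Either choice for x2 ends in contradiction.
No assignment satisfies every clause.

Unsatisfiable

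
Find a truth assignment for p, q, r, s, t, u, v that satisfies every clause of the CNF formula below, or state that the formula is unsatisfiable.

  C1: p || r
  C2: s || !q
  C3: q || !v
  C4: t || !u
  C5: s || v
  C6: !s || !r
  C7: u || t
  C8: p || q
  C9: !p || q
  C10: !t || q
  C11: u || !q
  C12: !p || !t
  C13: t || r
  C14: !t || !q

Case p = true:
From the singleton clause (q), q = true.
From the singleton clause (s), s = true.
From the singleton clause (!r), r = false.
From the singleton clause (u), u = true.
From the singleton clause (t), t = true.
Now (!t) is unsatisfied and unit — conflict.
That branch fails; take p = false instead.
From the singleton clause (r), r = true.
From the singleton clause (!s), s = false.
From the singleton clause (!q), q = false.
Now (q) is unsatisfied and unit — conflict.
Both values of p lead to a conflict.

UNSATISFIABLE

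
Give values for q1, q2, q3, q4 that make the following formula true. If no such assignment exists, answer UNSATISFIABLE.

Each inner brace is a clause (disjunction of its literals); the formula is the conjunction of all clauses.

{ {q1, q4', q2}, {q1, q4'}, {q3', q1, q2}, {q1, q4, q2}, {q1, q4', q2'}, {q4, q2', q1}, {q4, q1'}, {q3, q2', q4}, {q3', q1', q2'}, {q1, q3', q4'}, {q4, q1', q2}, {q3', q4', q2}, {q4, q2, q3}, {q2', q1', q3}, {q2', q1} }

q1=1,  q2=0,  q3=0,  q4=1

Branch on q1: set q1 = 1.
From the singleton clause (q4), q4 = 1.
Branch on q3: set q3 = 0.
From the singleton clause (q2'), q2 = 0.
All clauses are satisfied.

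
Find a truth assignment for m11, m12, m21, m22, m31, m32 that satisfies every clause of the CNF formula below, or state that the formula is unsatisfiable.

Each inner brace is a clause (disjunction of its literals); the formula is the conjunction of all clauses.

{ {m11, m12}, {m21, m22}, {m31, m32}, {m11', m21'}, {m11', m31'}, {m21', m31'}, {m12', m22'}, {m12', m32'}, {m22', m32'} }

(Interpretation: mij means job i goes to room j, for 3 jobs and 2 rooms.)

UNSATISFIABLE

Suppose m11 = 1.
From the singleton clause (m21'), m21 = 0.
From the singleton clause (m22), m22 = 1.
From the singleton clause (m31'), m31 = 0.
From the singleton clause (m32), m32 = 1.
Now (m32') is unsatisfied and unit — conflict.
Undo m11 and try m11 = 0.
From the singleton clause (m12), m12 = 1.
From the singleton clause (m22'), m22 = 0.
From the singleton clause (m21), m21 = 1.
From the singleton clause (m31'), m31 = 0.
From the singleton clause (m32), m32 = 1.
Now (m32') is unsatisfied and unit — conflict.
Both values of m11 lead to a conflict.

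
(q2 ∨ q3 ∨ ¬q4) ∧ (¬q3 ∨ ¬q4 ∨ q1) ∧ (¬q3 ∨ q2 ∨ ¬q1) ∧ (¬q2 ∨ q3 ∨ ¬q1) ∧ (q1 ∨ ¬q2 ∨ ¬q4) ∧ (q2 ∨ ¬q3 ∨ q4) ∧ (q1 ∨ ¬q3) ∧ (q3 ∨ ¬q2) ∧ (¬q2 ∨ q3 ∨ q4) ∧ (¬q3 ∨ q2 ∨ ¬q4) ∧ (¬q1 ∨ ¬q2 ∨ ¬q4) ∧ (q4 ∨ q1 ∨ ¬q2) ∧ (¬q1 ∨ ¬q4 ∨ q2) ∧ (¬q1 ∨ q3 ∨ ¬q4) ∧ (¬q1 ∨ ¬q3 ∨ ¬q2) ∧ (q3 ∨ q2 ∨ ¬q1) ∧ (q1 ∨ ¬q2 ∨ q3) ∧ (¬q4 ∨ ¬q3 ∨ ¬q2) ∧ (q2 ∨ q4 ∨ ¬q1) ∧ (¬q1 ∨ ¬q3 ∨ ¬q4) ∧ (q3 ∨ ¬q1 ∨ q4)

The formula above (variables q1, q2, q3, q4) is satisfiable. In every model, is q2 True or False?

False

Suppose q2 = True.
From the singleton clause (q3), q3 = True.
From the singleton clause (q1), q1 = True.
That conflicts with the unit clause (¬q1).
So every satisfying assignment has q2 = False.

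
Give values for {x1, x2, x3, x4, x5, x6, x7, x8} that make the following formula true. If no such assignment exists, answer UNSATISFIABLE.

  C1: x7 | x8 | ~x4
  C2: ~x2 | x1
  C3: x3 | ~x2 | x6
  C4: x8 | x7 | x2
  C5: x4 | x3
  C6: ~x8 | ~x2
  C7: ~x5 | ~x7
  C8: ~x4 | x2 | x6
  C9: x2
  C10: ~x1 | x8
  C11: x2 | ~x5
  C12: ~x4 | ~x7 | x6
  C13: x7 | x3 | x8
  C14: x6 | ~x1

UNSATISFIABLE

From the singleton clause (x2), x2 = 1.
From the singleton clause (x1), x1 = 1.
From the singleton clause (~x8), x8 = 0.
That conflicts with the unit clause (x8).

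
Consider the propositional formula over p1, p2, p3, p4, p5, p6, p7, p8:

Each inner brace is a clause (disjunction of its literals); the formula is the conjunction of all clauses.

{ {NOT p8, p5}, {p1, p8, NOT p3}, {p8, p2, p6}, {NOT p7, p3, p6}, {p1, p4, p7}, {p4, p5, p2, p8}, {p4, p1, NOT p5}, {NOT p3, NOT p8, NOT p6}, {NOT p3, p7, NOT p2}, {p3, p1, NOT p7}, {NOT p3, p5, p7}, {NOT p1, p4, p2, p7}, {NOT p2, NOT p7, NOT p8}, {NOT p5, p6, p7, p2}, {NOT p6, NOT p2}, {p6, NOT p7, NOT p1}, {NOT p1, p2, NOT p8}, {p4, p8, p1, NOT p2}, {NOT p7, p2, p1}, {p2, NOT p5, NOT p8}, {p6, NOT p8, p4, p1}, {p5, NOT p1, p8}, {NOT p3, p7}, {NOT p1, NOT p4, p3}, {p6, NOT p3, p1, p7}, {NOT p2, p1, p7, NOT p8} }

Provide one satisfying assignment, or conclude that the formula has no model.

p1: true, p2: true, p3: false, p4: false, p5: true, p6: false, p7: false, p8: false

Suppose p8 = false.
Suppose p1 = true.
From the singleton clause (p5), p5 = true.
Suppose p2 = true.
From the singleton clause (NOT p6), p6 = false.
From the singleton clause (NOT p7), p7 = false.
From the singleton clause (NOT p3), p3 = false.
From the singleton clause (NOT p4), p4 = false.
All clauses are satisfied.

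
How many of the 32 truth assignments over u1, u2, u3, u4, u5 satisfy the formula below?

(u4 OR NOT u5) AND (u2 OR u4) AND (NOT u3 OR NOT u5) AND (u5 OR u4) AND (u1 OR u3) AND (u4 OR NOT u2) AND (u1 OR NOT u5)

8

There are 2^5 = 32 truth assignments over (u1, u2, u3, u4, u5).
Split on u2. With u2 = true, the clauses containing u2 are satisfied and NOT u2 drops from the rest; 4 of the 2^4 = 16 assignments to the other variables satisfy what remains.
With u2 = false, by the same count on the reduced clause set, 4 assignments work.
(One model: u1=F, u2=F, u3=T, u4=T, u5=F.)
Total: 4 + 4 = 8.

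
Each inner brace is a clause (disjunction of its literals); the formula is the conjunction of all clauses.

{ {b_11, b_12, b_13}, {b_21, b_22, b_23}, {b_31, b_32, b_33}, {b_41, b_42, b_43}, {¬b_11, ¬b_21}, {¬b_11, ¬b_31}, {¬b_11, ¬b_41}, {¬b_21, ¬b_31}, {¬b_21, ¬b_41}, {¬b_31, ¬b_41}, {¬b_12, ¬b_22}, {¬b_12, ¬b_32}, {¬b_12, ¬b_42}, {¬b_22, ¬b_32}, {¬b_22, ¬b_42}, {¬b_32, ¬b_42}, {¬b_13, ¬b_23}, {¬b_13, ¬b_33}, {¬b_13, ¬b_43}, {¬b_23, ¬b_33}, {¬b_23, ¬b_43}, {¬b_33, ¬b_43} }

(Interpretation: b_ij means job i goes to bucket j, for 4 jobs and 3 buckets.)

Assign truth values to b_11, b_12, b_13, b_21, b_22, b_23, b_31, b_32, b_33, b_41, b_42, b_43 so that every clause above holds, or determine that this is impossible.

Case b_11 = False:
Case b_12 = True:
Unit clause (¬b_22) forces b_22 = False.
Unit clause (¬b_32) forces b_32 = False.
Unit clause (¬b_42) forces b_42 = False.
Case b_21 = True:
Unit clause (¬b_31) forces b_31 = False.
Unit clause (b_33) forces b_33 = True.
Unit clause (¬b_41) forces b_41 = False.
Unit clause (b_43) forces b_43 = True.
That conflicts with the unit clause (¬b_43).
That branch fails; take b_21 = False instead.
Unit clause (b_23) forces b_23 = True.
Unit clause (¬b_13) forces b_13 = False.
Unit clause (¬b_33) forces b_33 = False.
Unit clause (b_31) forces b_31 = True.
Unit clause (¬b_41) forces b_41 = False.
Unit clause (b_43) forces b_43 = True.
That conflicts with the unit clause (¬b_43).
Neither b_21 = True nor b_21 = False works.
That branch fails; take b_12 = False instead.
Unit clause (b_13) forces b_13 = True.
Unit clause (¬b_23) forces b_23 = False.
Unit clause (¬b_33) forces b_33 = False.
Unit clause (¬b_43) forces b_43 = False.
Case b_21 = True:
Unit clause (¬b_31) forces b_31 = False.
Unit clause (b_32) forces b_32 = True.
Unit clause (¬b_41) forces b_41 = False.
Unit clause (b_42) forces b_42 = True.
That conflicts with the unit clause (¬b_42).
That branch fails; take b_21 = False instead.
Unit clause (b_22) forces b_22 = True.
Unit clause (¬b_32) forces b_32 = False.
Unit clause (b_31) forces b_31 = True.
Unit clause (¬b_41) forces b_41 = False.
Unit clause (b_42) forces b_42 = True.
That conflicts with the unit clause (¬b_42).
Neither b_21 = True nor b_21 = False works.
Neither b_12 = True nor b_12 = False works.
That branch fails; take b_11 = True instead.
Unit clause (¬b_21) forces b_21 = False.
Unit clause (¬b_31) forces b_31 = False.
Unit clause (¬b_41) forces b_41 = False.
Case b_22 = True:
Unit clause (¬b_12) forces b_12 = False.
Unit clause (¬b_32) forces b_32 = False.
Unit clause (b_33) forces b_33 = True.
Unit clause (¬b_42) forces b_42 = False.
Unit clause (b_43) forces b_43 = True.
That conflicts with the unit clause (¬b_43).
That branch fails; take b_22 = False instead.
Unit clause (b_23) forces b_23 = True.
Unit clause (¬b_13) forces b_13 = False.
Unit clause (¬b_33) forces b_33 = False.
Unit clause (b_32) forces b_32 = True.
Unit clause (¬b_12) forces b_12 = False.
Unit clause (¬b_42) forces b_42 = False.
Unit clause (b_43) forces b_43 = True.
That conflicts with the unit clause (¬b_43).
Neither b_22 = True nor b_22 = False works.
Neither b_11 = True nor b_11 = False works.

UNSATISFIABLE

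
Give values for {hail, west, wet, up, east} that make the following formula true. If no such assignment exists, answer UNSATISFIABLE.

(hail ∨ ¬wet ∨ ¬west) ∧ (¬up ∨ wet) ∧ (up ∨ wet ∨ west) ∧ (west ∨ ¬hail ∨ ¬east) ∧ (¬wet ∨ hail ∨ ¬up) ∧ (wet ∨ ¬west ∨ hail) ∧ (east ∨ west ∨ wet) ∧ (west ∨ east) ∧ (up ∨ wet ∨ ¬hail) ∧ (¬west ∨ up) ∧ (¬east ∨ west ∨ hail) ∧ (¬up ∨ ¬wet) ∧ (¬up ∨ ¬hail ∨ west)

UNSATISFIABLE

Branch on up: set up = False.
The clause (¬west) is unit, so west = False.
The clause (wet) is unit, so wet = True.
The clause (east) is unit, so east = True.
The clause (¬hail) is unit, so hail = False.
Now (hail) is unsatisfied and unit — conflict.
So up must be the other value — set up = True.
The clause (wet) is unit, so wet = True.
Now (¬wet) is unsatisfied and unit — conflict.
Neither up = True nor up = False works.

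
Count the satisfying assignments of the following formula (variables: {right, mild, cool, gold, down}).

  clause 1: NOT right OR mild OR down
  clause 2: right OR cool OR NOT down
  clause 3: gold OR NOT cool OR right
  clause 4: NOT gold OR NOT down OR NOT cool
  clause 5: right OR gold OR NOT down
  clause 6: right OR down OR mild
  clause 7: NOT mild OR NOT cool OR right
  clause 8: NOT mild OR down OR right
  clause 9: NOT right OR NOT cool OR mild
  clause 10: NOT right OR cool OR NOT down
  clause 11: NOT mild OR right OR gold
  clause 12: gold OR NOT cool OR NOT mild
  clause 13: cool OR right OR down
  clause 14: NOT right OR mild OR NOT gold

3

There are 2^5 = 32 truth assignments over (right, mild, cool, gold, down).
Split on mild. With mild = true, the clauses containing mild are satisfied and NOT mild drops from the rest; 3 of the 2^4 = 16 assignments to the other variables satisfy what remains.
With mild = false, by the same count on the reduced clause set, 0 assignments work.
Total: 3 + 0 = 3.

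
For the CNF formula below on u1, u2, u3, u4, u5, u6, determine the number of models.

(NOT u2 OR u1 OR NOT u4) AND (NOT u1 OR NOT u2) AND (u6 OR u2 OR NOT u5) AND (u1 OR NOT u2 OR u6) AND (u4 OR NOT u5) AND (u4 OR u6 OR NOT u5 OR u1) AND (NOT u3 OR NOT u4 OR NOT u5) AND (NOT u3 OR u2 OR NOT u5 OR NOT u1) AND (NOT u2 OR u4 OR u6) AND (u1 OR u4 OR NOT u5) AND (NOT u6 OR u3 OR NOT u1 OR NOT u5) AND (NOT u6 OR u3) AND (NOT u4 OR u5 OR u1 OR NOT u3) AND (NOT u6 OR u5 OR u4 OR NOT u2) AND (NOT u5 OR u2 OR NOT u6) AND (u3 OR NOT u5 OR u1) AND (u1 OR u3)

8

There are 2^6 = 64 truth assignments over (u1, u2, u3, u4, u5, u6).
Split on u4. With u4 = true, the clauses containing u4 are satisfied and NOT u4 drops from the rest; 3 of the 2^5 = 32 assignments to the other variables satisfy what remains.
With u4 = false, by the same count on the reduced clause set, 5 assignments work.
(One model: u1=F, u2=F, u3=T, u4=F, u5=F, u6=F.)
Total: 3 + 5 = 8.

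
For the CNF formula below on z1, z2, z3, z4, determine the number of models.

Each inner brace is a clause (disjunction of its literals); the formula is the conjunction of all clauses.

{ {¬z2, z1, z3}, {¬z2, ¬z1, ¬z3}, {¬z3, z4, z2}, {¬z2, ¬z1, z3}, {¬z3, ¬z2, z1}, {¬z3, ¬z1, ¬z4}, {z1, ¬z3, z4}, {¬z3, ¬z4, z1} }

There are 2^4 = 16 truth assignments over (z1, z2, z3, z4).
Check each against the 8 clauses (columns in the order z1, z2, z3, z4):
  F F F F  ✓ satisfies all
  F F F T  ✓ satisfies all
  F F T F  ✗ fails (¬z3 ∨ z4 ∨ z2)
  F F T T  ✗ fails (¬z3 ∨ ¬z4 ∨ z1)
  F T F F  ✗ fails (¬z2 ∨ z1 ∨ z3)
  F T F T  ✗ fails (¬z2 ∨ z1 ∨ z3)
  F T T F  ✗ fails (¬z3 ∨ ¬z2 ∨ z1)
  F T T T  ✗ fails (¬z3 ∨ ¬z2 ∨ z1)
  T F F F  ✓ satisfies all
  T F F T  ✓ satisfies all
  T F T F  ✗ fails (¬z3 ∨ z4 ∨ z2)
  T F T T  ✗ fails (¬z3 ∨ ¬z1 ∨ ¬z4)
  T T F F  ✗ fails (¬z2 ∨ ¬z1 ∨ z3)
  T T F T  ✗ fails (¬z2 ∨ ¬z1 ∨ z3)
  T T T F  ✗ fails (¬z2 ∨ ¬z1 ∨ ¬z3)
  T T T T  ✗ fails (¬z2 ∨ ¬z1 ∨ ¬z3)
4 of the 16 rows are models.

4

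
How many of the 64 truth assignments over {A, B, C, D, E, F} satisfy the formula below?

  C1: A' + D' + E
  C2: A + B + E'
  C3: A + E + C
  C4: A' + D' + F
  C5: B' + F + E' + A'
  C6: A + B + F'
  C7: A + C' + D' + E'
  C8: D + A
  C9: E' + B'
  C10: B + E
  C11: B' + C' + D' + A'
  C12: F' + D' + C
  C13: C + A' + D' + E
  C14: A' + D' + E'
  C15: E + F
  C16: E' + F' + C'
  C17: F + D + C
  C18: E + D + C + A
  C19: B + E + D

5

There are 2^6 = 64 truth assignments over (A, B, C, D, E, F).
Split on C. With C = 1, the clauses containing C are satisfied and C' drops from the rest; 3 of the 2^5 = 32 assignments to the other variables satisfy what remains.
With C = 0, by the same count on the reduced clause set, 2 assignments work.
(One model: A=F, B=T, C=T, D=T, E=F, F=T.)
Total: 3 + 2 = 5.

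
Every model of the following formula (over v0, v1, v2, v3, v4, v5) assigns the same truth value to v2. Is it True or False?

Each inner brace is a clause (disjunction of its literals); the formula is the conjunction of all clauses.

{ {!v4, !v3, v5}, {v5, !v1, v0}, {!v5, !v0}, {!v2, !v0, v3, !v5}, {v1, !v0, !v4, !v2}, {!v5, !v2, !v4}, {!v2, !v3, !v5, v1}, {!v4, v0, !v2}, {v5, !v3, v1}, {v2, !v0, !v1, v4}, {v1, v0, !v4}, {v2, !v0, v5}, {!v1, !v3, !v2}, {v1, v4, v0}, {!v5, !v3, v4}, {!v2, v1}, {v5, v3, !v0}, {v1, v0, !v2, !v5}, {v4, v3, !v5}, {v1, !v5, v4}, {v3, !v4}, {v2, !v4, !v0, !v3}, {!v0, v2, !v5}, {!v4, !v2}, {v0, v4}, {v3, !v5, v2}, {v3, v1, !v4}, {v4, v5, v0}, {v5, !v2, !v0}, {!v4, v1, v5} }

Suppose v2 = true.
Unit clause (v1) forces v1 = true.
Unit clause (!v3) forces v3 = false.
Unit clause (!v4) forces v4 = false.
Unit clause (!v5) forces v5 = false.
Unit clause (v0) forces v0 = true.
That conflicts with the unit clause (!v0).
So every satisfying assignment has v2 = False.

False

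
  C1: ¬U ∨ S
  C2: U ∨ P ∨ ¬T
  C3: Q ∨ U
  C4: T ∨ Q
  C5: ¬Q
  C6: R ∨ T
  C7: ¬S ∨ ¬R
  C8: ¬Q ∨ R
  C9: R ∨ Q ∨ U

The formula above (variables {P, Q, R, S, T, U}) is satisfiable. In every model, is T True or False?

Suppose T = False.
The clause (Q) is unit, so Q = True.
But (¬Q) is also a unit clause — contradiction.
So every satisfying assignment has T = True.

True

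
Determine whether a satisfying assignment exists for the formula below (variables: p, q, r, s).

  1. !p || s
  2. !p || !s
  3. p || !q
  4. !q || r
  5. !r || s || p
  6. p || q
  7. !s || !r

Case p = false:
The clause (!q) is unit, so q = false.
But (q) is also a unit clause — contradiction.
Undo p and try p = true.
The clause (s) is unit, so s = true.
But (!s) is also a unit clause — contradiction.
Neither p = true nor p = false works.
No assignment satisfies every clause.

Unsatisfiable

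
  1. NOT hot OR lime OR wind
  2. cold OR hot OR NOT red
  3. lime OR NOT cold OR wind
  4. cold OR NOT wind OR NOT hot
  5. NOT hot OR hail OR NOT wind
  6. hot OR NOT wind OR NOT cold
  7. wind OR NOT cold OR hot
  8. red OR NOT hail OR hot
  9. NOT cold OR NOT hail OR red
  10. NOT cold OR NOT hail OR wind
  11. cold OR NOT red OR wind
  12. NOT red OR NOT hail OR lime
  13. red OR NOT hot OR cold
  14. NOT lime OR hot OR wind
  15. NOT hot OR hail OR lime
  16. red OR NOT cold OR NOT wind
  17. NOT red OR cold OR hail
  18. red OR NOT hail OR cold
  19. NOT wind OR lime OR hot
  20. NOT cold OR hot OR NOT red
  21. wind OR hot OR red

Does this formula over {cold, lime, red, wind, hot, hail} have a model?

Yes, satisfiable

Branch on hot: set hot = true.
Branch on lime: set lime = true.
Branch on cold: set cold = true.
Branch on hail: set hail = false.
Unit clause (NOT wind) forces wind = false.
Every clause is now satisfied; red is unconstrained.
A satisfying assignment: cold=true; lime=true; red=true; wind=false; hot=true; hail=false.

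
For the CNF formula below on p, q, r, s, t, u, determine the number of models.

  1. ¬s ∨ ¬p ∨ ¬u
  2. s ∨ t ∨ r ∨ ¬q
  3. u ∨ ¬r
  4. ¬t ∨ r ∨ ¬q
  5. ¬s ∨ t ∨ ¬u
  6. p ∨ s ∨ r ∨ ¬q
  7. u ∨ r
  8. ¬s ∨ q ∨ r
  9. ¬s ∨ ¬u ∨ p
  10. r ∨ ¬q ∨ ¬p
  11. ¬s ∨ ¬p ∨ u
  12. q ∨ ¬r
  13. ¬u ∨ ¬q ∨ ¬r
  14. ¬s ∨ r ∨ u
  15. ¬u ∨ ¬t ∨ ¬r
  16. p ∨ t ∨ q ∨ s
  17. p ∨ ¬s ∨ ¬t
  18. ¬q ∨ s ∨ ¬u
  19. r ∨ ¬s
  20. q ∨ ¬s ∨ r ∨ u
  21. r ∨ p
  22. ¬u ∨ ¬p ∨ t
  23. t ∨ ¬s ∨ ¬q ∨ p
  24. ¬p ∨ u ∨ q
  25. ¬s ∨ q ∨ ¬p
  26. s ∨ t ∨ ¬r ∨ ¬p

1

There are 2^6 = 64 truth assignments over (p, q, r, s, t, u).
Split on r. With r = True, the clauses containing r are satisfied and ¬r drops from the rest; 0 of the 2^5 = 32 assignments to the other variables satisfy what remains.
With r = False, by the same count on the reduced clause set, 1 assignment works.
Total: 0 + 1 = 1.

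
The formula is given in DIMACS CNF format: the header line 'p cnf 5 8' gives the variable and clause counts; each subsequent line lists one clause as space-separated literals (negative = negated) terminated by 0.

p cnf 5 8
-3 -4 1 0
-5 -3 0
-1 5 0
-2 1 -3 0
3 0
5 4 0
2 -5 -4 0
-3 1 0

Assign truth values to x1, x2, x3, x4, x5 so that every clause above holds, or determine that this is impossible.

UNSATISFIABLE

The clause (x3) is unit, so x3 = True.
The clause (¬x5) is unit, so x5 = False.
The clause (¬x1) is unit, so x1 = False.
But (x1) is also a unit clause — contradiction.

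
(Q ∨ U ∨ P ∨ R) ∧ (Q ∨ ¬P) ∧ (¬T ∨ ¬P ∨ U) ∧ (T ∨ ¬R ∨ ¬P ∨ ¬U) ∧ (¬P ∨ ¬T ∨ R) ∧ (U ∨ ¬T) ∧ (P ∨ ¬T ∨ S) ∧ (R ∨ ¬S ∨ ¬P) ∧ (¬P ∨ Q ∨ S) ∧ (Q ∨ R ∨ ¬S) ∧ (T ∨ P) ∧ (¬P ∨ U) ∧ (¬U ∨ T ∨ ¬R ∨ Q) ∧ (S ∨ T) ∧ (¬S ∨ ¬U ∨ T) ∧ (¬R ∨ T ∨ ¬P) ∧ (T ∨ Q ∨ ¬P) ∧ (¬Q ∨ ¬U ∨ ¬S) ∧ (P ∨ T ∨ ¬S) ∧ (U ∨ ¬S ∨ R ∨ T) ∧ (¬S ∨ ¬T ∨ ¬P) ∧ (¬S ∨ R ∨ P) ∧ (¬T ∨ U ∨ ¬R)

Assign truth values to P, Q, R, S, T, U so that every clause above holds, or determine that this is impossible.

P=False; Q=False; R=True; S=True; T=True; U=True

Suppose Q = False.
(¬P) alone gives P = False.
(T) alone gives T = True.
(U) alone gives U = True.
(S) alone gives S = True.
(R) alone gives R = True.
This assignment satisfies each clause.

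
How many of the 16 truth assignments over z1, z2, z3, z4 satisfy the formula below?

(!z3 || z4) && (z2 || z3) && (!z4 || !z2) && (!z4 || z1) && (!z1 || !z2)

There are 2^4 = 16 truth assignments over (z1, z2, z3, z4).
Split on z2. With z2 = true, the clauses containing z2 are satisfied and !z2 drops from the rest; 1 of the 2^3 = 8 assignments to the other variables satisfy what remains.
With z2 = false, by the same count on the reduced clause set, 1 assignment works.
Total: 1 + 1 = 2.

2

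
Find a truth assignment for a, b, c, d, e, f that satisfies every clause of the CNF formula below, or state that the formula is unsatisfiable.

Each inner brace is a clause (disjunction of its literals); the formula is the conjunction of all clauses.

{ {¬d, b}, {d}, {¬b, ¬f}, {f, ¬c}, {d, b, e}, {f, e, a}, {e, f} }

From the singleton clause (d), d = True.
From the singleton clause (b), b = True.
From the singleton clause (¬f), f = False.
From the singleton clause (¬c), c = False.
From the singleton clause (e), e = True.
Every clause is now satisfied; a is unconstrained.

a=False, b=True, c=False, d=True, e=True, f=False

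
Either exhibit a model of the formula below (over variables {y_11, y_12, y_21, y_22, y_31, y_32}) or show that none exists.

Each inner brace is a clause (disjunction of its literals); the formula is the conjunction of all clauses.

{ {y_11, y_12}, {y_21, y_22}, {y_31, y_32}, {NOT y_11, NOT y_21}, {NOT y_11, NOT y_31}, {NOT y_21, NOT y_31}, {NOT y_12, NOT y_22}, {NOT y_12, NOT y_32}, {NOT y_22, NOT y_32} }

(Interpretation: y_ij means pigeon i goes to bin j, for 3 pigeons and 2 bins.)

Suppose y_11 = true.
Unit clause (NOT y_21) forces y_21 = false.
Unit clause (y_22) forces y_22 = true.
Unit clause (NOT y_31) forces y_31 = false.
Unit clause (y_32) forces y_32 = true.
But (NOT y_32) is also a unit clause — contradiction.
Backtrack on y_11: now try y_11 = false.
Unit clause (y_12) forces y_12 = true.
Unit clause (NOT y_22) forces y_22 = false.
Unit clause (y_21) forces y_21 = true.
Unit clause (NOT y_31) forces y_31 = false.
Unit clause (y_32) forces y_32 = true.
But (NOT y_32) is also a unit clause — contradiction.
Neither y_11 = true nor y_11 = false works.

UNSATISFIABLE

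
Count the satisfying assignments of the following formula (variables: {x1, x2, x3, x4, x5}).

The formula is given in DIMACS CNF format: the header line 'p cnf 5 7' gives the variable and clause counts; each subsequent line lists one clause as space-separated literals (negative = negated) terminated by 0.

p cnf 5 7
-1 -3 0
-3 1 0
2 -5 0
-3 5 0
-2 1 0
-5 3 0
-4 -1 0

4

There are 2^5 = 32 truth assignments over (x1, x2, x3, x4, x5).
Split on x2. With x2 = True, the clauses containing x2 are satisfied and ¬x2 drops from the rest; 1 of the 2^4 = 16 assignments to the other variables satisfy what remains.
With x2 = False, by the same count on the reduced clause set, 3 assignments work.
(One model: x1=F, x2=F, x3=F, x4=F, x5=F.)
Total: 1 + 3 = 4.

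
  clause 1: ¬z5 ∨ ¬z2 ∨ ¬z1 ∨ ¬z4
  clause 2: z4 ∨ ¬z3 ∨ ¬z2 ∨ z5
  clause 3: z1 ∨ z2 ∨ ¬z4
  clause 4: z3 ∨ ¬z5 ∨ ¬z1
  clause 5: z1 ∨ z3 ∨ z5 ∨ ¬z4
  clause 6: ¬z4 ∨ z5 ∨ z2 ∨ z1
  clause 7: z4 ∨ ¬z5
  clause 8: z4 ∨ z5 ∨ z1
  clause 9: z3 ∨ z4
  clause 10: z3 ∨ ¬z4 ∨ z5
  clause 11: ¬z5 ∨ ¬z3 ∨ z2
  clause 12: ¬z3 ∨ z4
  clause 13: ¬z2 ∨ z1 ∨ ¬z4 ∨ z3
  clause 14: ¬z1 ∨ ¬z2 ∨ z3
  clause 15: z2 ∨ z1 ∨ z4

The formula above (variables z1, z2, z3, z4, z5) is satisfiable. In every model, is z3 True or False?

Suppose z3 = False.
Unit clause (z4) forces z4 = True.
Unit clause (z5) forces z5 = True.
Unit clause (¬z1) forces z1 = False.
Unit clause (z2) forces z2 = True.
That conflicts with the unit clause (¬z2).
So every satisfying assignment has z3 = True.

True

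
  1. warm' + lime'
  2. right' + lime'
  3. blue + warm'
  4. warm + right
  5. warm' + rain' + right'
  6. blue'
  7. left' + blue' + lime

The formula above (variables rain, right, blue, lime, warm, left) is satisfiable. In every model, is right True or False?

True

Suppose right = 0.
Unit clause (warm) forces warm = 1.
Unit clause (lime') forces lime = 0.
Unit clause (blue) forces blue = 1.
But (blue') is also a unit clause — contradiction.
So every satisfying assignment has right = True.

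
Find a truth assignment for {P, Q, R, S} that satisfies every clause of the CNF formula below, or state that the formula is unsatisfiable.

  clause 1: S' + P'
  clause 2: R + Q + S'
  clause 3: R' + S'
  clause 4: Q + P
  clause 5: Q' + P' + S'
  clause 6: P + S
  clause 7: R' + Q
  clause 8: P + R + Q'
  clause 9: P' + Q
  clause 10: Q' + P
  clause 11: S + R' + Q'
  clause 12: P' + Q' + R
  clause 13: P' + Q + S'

UNSATISFIABLE

Branch on S: set S = 0.
(P) alone gives P = 1.
(Q) alone gives Q = 1.
(R') alone gives R = 0.
But (R) is also a unit clause — contradiction.
So S must be the other value — set S = 1.
(P') alone gives P = 0.
(R') alone gives R = 0.
(Q) alone gives Q = 1.
But (Q') is also a unit clause — contradiction.
Either choice for S ends in contradiction.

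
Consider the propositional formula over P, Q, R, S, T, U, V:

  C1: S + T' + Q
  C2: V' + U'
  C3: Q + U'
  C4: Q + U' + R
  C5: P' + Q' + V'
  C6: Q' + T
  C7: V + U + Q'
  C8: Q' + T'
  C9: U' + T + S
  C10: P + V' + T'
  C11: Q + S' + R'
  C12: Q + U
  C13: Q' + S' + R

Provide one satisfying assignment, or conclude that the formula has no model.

UNSATISFIABLE

Suppose V = 0.
Suppose Q = 1.
(T) alone gives T = 1.
That conflicts with the unit clause (T').
Undo Q and try Q = 0.
(U') alone gives U = 0.
That conflicts with the unit clause (U).
Both values of Q lead to a conflict.
Undo V and try V = 1.
(U') alone gives U = 0.
(Q) alone gives Q = 1.
(P') alone gives P = 0.
(T) alone gives T = 1.
That conflicts with the unit clause (T').
Both values of V lead to a conflict.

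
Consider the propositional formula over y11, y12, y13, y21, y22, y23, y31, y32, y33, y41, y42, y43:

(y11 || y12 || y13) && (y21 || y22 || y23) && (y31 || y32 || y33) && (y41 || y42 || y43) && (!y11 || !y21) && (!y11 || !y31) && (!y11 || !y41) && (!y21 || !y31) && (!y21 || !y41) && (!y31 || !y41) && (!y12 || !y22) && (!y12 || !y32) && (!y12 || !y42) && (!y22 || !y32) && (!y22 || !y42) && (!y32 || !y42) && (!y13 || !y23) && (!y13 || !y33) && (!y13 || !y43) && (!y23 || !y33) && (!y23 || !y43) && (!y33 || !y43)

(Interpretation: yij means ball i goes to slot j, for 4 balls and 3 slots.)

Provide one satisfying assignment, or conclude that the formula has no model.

UNSATISFIABLE

Try y11 = false.
Try y12 = true.
Unit clause (!y22) forces y22 = false.
Unit clause (!y32) forces y32 = false.
Unit clause (!y42) forces y42 = false.
Try y21 = true.
Unit clause (!y31) forces y31 = false.
Unit clause (y33) forces y33 = true.
Unit clause (!y41) forces y41 = false.
Unit clause (y43) forces y43 = true.
That conflicts with the unit clause (!y43).
Undo y21 and try y21 = false.
Unit clause (y23) forces y23 = true.
Unit clause (!y13) forces y13 = false.
Unit clause (!y33) forces y33 = false.
Unit clause (y31) forces y31 = true.
Unit clause (!y41) forces y41 = false.
Unit clause (y43) forces y43 = true.
That conflicts with the unit clause (!y43).
Either choice for y21 ends in contradiction.
Undo y12 and try y12 = false.
Unit clause (y13) forces y13 = true.
Unit clause (!y23) forces y23 = false.
Unit clause (!y33) forces y33 = false.
Unit clause (!y43) forces y43 = false.
Try y21 = true.
Unit clause (!y31) forces y31 = false.
Unit clause (y32) forces y32 = true.
Unit clause (!y41) forces y41 = false.
Unit clause (y42) forces y42 = true.
That conflicts with the unit clause (!y42).
Undo y21 and try y21 = false.
Unit clause (y22) forces y22 = true.
Unit clause (!y32) forces y32 = false.
Unit clause (y31) forces y31 = true.
Unit clause (!y41) forces y41 = false.
Unit clause (y42) forces y42 = true.
That conflicts with the unit clause (!y42).
Either choice for y21 ends in contradiction.
Either choice for y12 ends in contradiction.
Undo y11 and try y11 = true.
Unit clause (!y21) forces y21 = false.
Unit clause (!y31) forces y31 = false.
Unit clause (!y41) forces y41 = false.
Try y22 = true.
Unit clause (!y12) forces y12 = false.
Unit clause (!y32) forces y32 = false.
Unit clause (y33) forces y33 = true.
Unit clause (!y42) forces y42 = false.
Unit clause (y43) forces y43 = true.
That conflicts with the unit clause (!y43).
Undo y22 and try y22 = false.
Unit clause (y23) forces y23 = true.
Unit clause (!y13) forces y13 = false.
Unit clause (!y33) forces y33 = false.
Unit clause (y32) forces y32 = true.
Unit clause (!y12) forces y12 = false.
Unit clause (!y42) forces y42 = false.
Unit clause (y43) forces y43 = true.
That conflicts with the unit clause (!y43).
Either choice for y22 ends in contradiction.
Either choice for y11 ends in contradiction.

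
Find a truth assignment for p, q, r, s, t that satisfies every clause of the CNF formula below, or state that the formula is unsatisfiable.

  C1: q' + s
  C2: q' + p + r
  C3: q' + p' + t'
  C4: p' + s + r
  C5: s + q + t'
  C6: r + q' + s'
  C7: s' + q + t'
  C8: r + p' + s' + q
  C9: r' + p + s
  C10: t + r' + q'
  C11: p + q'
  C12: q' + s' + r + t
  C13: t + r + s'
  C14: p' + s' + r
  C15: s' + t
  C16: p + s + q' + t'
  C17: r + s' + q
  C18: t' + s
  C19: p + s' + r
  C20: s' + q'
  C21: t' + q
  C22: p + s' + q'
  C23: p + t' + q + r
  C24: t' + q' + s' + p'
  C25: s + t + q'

p=0, q=0, r=0, s=0, t=0

Suppose q = 0.
(t') alone gives t = 0.
(s') alone gives s = 0.
Suppose p = 0.
(r') alone gives r = 0.
Every clause now holds.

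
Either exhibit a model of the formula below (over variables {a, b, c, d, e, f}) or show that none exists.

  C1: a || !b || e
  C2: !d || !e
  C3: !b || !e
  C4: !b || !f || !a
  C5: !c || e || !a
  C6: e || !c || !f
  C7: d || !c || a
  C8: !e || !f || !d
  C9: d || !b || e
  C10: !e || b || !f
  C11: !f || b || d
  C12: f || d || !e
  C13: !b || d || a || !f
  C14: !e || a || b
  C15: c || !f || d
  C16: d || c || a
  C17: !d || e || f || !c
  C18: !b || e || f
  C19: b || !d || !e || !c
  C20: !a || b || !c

Try d = true.
(!e) alone gives e = false.
Try a = true.
(!c) alone gives c = false.
Try b = false.
All clauses hold; f can take either value.

a ↦ true; b ↦ false; c ↦ false; d ↦ true; e ↦ false; f ↦ false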